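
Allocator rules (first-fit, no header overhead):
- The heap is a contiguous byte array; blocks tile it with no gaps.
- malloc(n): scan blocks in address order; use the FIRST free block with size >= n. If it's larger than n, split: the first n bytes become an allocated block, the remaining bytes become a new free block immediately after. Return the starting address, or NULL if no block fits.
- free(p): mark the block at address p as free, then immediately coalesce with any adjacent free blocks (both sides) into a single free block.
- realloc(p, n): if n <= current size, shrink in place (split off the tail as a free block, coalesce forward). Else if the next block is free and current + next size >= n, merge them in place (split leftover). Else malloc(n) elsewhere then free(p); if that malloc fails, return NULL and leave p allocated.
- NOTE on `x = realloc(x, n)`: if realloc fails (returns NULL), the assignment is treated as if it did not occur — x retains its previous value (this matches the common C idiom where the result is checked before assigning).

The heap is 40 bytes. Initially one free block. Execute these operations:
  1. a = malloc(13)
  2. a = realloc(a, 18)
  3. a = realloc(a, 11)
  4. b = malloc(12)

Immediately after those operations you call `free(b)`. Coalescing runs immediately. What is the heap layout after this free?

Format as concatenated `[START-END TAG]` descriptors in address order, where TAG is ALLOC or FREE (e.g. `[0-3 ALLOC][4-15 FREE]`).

Op 1: a = malloc(13) -> a = 0; heap: [0-12 ALLOC][13-39 FREE]
Op 2: a = realloc(a, 18) -> a = 0; heap: [0-17 ALLOC][18-39 FREE]
Op 3: a = realloc(a, 11) -> a = 0; heap: [0-10 ALLOC][11-39 FREE]
Op 4: b = malloc(12) -> b = 11; heap: [0-10 ALLOC][11-22 ALLOC][23-39 FREE]
free(b): b = 11 -> block [11-22 ALLOC]; mark free, coalesce with adjacent free neighbors -> [0-10 ALLOC][11-39 FREE]

Answer: [0-10 ALLOC][11-39 FREE]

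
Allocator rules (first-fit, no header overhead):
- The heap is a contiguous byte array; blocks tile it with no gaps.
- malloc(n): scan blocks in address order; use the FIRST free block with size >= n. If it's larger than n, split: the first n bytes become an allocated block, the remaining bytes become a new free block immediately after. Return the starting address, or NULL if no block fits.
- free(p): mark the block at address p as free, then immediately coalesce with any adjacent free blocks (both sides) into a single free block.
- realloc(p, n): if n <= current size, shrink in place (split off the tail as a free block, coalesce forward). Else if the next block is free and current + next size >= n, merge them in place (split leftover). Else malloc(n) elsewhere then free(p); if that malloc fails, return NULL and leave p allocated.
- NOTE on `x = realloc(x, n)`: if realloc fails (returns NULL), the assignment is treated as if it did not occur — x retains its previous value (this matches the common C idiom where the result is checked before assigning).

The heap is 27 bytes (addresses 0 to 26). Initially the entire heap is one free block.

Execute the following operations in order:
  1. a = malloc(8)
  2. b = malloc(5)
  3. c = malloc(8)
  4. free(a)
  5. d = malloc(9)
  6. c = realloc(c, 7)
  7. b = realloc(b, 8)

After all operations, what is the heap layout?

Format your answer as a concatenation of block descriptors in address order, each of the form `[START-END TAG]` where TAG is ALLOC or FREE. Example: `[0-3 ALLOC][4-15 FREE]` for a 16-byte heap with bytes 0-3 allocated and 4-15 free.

Op 1: a = malloc(8) -> a = 0; heap: [0-7 ALLOC][8-26 FREE]
Op 2: b = malloc(5) -> b = 8; heap: [0-7 ALLOC][8-12 ALLOC][13-26 FREE]
Op 3: c = malloc(8) -> c = 13; heap: [0-7 ALLOC][8-12 ALLOC][13-20 ALLOC][21-26 FREE]
Op 4: free(a) -> (freed a); heap: [0-7 FREE][8-12 ALLOC][13-20 ALLOC][21-26 FREE]
Op 5: d = malloc(9) -> d = NULL; heap: [0-7 FREE][8-12 ALLOC][13-20 ALLOC][21-26 FREE]
Op 6: c = realloc(c, 7) -> c = 13; heap: [0-7 FREE][8-12 ALLOC][13-19 ALLOC][20-26 FREE]
Op 7: b = realloc(b, 8) -> b = 0; heap: [0-7 ALLOC][8-12 FREE][13-19 ALLOC][20-26 FREE]

Answer: [0-7 ALLOC][8-12 FREE][13-19 ALLOC][20-26 FREE]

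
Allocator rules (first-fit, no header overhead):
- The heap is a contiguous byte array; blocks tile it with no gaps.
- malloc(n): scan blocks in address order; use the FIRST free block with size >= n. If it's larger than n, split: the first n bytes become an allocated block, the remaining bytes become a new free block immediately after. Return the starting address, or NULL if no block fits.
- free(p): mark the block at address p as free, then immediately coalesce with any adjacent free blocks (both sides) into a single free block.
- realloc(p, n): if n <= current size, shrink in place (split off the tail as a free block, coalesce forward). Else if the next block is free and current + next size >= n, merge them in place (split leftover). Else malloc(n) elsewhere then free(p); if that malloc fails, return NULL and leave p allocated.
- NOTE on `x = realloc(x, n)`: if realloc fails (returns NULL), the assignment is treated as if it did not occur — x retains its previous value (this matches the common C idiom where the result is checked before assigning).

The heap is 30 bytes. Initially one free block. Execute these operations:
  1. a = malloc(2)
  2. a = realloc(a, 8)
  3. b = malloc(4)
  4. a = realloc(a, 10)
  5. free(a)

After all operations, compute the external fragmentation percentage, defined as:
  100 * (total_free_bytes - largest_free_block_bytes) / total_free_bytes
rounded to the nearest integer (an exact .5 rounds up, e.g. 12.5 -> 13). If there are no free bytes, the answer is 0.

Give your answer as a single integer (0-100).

Op 1: a = malloc(2) -> a = 0; heap: [0-1 ALLOC][2-29 FREE]
Op 2: a = realloc(a, 8) -> a = 0; heap: [0-7 ALLOC][8-29 FREE]
Op 3: b = malloc(4) -> b = 8; heap: [0-7 ALLOC][8-11 ALLOC][12-29 FREE]
Op 4: a = realloc(a, 10) -> a = 12; heap: [0-7 FREE][8-11 ALLOC][12-21 ALLOC][22-29 FREE]
Op 5: free(a) -> (freed a); heap: [0-7 FREE][8-11 ALLOC][12-29 FREE]
Free blocks: [8 18] total_free=26 largest=18 -> 100*(26-18)/26 = 800/26 ≈ 30.769 -> rounds to 31

Answer: 31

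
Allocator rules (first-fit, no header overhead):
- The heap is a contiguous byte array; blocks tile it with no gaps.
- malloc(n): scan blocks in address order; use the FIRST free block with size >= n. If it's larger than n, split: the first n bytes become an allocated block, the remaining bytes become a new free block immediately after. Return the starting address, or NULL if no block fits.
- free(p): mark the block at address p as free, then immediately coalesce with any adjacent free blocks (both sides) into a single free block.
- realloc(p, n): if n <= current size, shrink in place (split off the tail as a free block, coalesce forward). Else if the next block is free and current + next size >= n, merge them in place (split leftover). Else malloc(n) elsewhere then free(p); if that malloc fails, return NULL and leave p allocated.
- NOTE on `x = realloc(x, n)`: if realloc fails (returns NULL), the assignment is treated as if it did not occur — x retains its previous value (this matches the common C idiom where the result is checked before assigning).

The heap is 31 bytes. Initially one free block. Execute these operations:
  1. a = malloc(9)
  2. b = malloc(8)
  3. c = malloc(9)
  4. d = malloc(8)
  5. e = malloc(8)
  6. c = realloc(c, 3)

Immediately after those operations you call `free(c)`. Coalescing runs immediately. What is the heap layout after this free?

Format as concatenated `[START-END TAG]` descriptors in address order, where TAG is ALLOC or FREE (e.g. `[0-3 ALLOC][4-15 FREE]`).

Op 1: a = malloc(9) -> a = 0; heap: [0-8 ALLOC][9-30 FREE]
Op 2: b = malloc(8) -> b = 9; heap: [0-8 ALLOC][9-16 ALLOC][17-30 FREE]
Op 3: c = malloc(9) -> c = 17; heap: [0-8 ALLOC][9-16 ALLOC][17-25 ALLOC][26-30 FREE]
Op 4: d = malloc(8) -> d = NULL; heap: [0-8 ALLOC][9-16 ALLOC][17-25 ALLOC][26-30 FREE]
Op 5: e = malloc(8) -> e = NULL; heap: [0-8 ALLOC][9-16 ALLOC][17-25 ALLOC][26-30 FREE]
Op 6: c = realloc(c, 3) -> c = 17; heap: [0-8 ALLOC][9-16 ALLOC][17-19 ALLOC][20-30 FREE]
free(c): c = 17 -> block [17-19 ALLOC]; mark free, coalesce with adjacent free neighbors -> [0-8 ALLOC][9-16 ALLOC][17-30 FREE]

Answer: [0-8 ALLOC][9-16 ALLOC][17-30 FREE]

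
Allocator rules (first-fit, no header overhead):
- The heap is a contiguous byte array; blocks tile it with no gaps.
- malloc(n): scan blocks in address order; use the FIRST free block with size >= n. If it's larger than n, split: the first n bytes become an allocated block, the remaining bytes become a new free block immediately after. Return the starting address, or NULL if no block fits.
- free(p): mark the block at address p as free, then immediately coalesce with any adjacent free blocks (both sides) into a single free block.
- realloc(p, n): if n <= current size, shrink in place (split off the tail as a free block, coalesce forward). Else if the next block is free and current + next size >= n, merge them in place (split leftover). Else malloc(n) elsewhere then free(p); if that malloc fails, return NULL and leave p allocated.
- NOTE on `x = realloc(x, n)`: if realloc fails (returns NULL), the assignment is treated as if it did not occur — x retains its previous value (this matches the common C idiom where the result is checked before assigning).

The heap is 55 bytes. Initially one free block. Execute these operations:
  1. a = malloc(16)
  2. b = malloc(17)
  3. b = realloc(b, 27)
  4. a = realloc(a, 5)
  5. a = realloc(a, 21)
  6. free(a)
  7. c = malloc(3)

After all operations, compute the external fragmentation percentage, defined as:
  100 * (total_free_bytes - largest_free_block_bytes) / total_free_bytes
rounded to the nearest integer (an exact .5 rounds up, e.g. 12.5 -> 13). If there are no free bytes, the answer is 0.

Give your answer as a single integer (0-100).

Answer: 48

Derivation:
Op 1: a = malloc(16) -> a = 0; heap: [0-15 ALLOC][16-54 FREE]
Op 2: b = malloc(17) -> b = 16; heap: [0-15 ALLOC][16-32 ALLOC][33-54 FREE]
Op 3: b = realloc(b, 27) -> b = 16; heap: [0-15 ALLOC][16-42 ALLOC][43-54 FREE]
Op 4: a = realloc(a, 5) -> a = 0; heap: [0-4 ALLOC][5-15 FREE][16-42 ALLOC][43-54 FREE]
Op 5: a = realloc(a, 21) -> NULL (a unchanged); heap: [0-4 ALLOC][5-15 FREE][16-42 ALLOC][43-54 FREE]
Op 6: free(a) -> (freed a); heap: [0-15 FREE][16-42 ALLOC][43-54 FREE]
Op 7: c = malloc(3) -> c = 0; heap: [0-2 ALLOC][3-15 FREE][16-42 ALLOC][43-54 FREE]
Free blocks: [13 12] total_free=25 largest=13 -> 100*(25-13)/25 = 1200/25 = 48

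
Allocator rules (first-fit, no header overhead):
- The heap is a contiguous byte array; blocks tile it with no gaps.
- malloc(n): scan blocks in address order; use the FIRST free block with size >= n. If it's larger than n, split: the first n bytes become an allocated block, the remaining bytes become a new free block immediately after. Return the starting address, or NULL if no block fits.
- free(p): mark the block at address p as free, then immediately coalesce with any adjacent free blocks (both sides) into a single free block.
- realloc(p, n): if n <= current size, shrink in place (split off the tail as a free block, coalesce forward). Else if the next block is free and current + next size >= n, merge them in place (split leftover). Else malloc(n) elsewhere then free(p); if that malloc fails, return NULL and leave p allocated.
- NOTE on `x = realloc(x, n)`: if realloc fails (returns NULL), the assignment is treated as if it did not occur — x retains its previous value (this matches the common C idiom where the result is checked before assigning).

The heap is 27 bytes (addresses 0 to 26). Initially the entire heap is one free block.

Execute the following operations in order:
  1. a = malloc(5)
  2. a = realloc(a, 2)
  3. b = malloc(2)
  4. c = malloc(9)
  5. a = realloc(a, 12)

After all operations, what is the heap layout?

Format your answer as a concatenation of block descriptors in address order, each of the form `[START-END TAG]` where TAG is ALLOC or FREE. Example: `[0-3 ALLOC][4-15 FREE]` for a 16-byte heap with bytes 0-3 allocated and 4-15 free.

Op 1: a = malloc(5) -> a = 0; heap: [0-4 ALLOC][5-26 FREE]
Op 2: a = realloc(a, 2) -> a = 0; heap: [0-1 ALLOC][2-26 FREE]
Op 3: b = malloc(2) -> b = 2; heap: [0-1 ALLOC][2-3 ALLOC][4-26 FREE]
Op 4: c = malloc(9) -> c = 4; heap: [0-1 ALLOC][2-3 ALLOC][4-12 ALLOC][13-26 FREE]
Op 5: a = realloc(a, 12) -> a = 13; heap: [0-1 FREE][2-3 ALLOC][4-12 ALLOC][13-24 ALLOC][25-26 FREE]

Answer: [0-1 FREE][2-3 ALLOC][4-12 ALLOC][13-24 ALLOC][25-26 FREE]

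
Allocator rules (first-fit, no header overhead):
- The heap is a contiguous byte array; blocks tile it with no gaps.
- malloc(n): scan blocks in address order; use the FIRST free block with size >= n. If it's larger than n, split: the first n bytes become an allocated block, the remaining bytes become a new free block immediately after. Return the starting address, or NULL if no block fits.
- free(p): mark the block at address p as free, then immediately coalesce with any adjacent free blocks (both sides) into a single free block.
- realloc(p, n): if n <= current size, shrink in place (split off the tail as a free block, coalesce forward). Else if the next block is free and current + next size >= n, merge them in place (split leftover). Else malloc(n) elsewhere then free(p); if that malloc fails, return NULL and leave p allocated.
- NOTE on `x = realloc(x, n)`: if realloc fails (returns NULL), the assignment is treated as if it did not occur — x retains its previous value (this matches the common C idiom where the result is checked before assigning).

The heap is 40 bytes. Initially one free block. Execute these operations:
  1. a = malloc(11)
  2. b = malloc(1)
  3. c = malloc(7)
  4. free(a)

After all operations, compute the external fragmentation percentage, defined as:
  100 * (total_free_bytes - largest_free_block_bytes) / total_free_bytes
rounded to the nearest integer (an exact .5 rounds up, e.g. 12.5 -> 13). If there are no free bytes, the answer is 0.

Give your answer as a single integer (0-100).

Op 1: a = malloc(11) -> a = 0; heap: [0-10 ALLOC][11-39 FREE]
Op 2: b = malloc(1) -> b = 11; heap: [0-10 ALLOC][11-11 ALLOC][12-39 FREE]
Op 3: c = malloc(7) -> c = 12; heap: [0-10 ALLOC][11-11 ALLOC][12-18 ALLOC][19-39 FREE]
Op 4: free(a) -> (freed a); heap: [0-10 FREE][11-11 ALLOC][12-18 ALLOC][19-39 FREE]
Free blocks: [11 21] total_free=32 largest=21 -> 100*(32-21)/32 = 1100/32 = 34.375 -> rounds to 34

Answer: 34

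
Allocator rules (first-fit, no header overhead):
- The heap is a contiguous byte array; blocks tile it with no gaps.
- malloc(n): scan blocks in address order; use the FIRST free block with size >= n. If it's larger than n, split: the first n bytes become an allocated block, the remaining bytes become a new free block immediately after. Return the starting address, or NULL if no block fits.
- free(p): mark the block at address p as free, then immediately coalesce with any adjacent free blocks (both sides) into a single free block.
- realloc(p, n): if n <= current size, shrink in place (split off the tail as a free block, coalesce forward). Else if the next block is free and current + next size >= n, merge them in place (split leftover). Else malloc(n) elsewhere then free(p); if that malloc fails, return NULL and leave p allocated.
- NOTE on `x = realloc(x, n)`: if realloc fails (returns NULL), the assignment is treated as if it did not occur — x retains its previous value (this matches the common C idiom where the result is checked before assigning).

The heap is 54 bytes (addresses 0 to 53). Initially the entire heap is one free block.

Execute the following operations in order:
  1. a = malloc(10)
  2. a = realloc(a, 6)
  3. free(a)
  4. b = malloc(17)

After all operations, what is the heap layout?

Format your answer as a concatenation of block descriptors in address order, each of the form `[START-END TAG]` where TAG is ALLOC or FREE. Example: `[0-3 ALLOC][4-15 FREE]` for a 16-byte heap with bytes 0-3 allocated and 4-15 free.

Op 1: a = malloc(10) -> a = 0; heap: [0-9 ALLOC][10-53 FREE]
Op 2: a = realloc(a, 6) -> a = 0; heap: [0-5 ALLOC][6-53 FREE]
Op 3: free(a) -> (freed a); heap: [0-53 FREE]
Op 4: b = malloc(17) -> b = 0; heap: [0-16 ALLOC][17-53 FREE]

Answer: [0-16 ALLOC][17-53 FREE]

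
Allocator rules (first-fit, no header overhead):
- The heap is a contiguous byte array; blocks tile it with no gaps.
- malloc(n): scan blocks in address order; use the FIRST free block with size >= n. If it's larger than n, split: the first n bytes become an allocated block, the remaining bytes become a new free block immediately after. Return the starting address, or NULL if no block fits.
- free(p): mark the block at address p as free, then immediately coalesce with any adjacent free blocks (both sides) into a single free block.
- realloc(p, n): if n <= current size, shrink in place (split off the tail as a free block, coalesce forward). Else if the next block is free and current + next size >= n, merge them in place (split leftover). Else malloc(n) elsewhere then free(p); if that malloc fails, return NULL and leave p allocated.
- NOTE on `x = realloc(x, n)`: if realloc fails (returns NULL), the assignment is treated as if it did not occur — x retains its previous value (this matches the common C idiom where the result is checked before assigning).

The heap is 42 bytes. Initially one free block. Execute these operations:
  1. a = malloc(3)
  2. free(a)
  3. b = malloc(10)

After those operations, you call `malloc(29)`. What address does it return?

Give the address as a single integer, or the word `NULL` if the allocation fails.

Op 1: a = malloc(3) -> a = 0; heap: [0-2 ALLOC][3-41 FREE]
Op 2: free(a) -> (freed a); heap: [0-41 FREE]
Op 3: b = malloc(10) -> b = 0; heap: [0-9 ALLOC][10-41 FREE]
malloc(29): first-fit scan over [0-9 ALLOC][10-41 FREE] -> 10

Answer: 10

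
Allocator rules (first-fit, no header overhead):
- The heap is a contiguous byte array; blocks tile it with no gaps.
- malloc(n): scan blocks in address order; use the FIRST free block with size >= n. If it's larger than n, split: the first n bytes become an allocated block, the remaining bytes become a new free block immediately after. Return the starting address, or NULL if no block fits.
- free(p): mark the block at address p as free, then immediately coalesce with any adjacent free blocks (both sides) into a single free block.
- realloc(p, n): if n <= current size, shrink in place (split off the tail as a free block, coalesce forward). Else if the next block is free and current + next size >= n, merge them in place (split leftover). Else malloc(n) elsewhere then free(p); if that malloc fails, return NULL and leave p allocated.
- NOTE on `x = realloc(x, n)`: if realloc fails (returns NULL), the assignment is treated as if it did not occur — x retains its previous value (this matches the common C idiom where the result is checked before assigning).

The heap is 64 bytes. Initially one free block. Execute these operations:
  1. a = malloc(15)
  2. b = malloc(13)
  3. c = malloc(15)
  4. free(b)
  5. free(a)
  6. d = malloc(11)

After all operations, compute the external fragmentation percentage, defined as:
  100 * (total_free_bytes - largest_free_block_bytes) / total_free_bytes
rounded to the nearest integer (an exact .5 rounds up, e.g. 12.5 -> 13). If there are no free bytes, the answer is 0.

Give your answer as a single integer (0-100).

Answer: 45

Derivation:
Op 1: a = malloc(15) -> a = 0; heap: [0-14 ALLOC][15-63 FREE]
Op 2: b = malloc(13) -> b = 15; heap: [0-14 ALLOC][15-27 ALLOC][28-63 FREE]
Op 3: c = malloc(15) -> c = 28; heap: [0-14 ALLOC][15-27 ALLOC][28-42 ALLOC][43-63 FREE]
Op 4: free(b) -> (freed b); heap: [0-14 ALLOC][15-27 FREE][28-42 ALLOC][43-63 FREE]
Op 5: free(a) -> (freed a); heap: [0-27 FREE][28-42 ALLOC][43-63 FREE]
Op 6: d = malloc(11) -> d = 0; heap: [0-10 ALLOC][11-27 FREE][28-42 ALLOC][43-63 FREE]
Free blocks: [17 21] total_free=38 largest=21 -> 100*(38-21)/38 = 1700/38 ≈ 44.737 -> rounds to 45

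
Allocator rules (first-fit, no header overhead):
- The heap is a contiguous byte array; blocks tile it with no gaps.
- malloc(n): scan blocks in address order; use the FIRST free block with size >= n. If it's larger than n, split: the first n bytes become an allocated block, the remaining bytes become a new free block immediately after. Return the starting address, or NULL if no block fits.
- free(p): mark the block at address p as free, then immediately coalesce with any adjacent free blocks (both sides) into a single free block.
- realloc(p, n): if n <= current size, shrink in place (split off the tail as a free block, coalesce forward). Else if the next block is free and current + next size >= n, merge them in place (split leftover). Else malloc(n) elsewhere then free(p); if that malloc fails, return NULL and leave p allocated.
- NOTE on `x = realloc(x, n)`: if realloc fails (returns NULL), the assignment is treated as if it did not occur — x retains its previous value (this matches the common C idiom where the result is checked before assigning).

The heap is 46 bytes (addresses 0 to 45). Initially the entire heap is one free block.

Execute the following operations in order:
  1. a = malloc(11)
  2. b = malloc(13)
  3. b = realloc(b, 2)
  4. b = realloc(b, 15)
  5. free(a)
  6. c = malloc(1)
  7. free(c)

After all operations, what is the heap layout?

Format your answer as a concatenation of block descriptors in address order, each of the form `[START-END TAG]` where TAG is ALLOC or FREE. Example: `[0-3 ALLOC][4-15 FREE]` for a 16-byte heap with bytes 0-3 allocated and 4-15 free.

Op 1: a = malloc(11) -> a = 0; heap: [0-10 ALLOC][11-45 FREE]
Op 2: b = malloc(13) -> b = 11; heap: [0-10 ALLOC][11-23 ALLOC][24-45 FREE]
Op 3: b = realloc(b, 2) -> b = 11; heap: [0-10 ALLOC][11-12 ALLOC][13-45 FREE]
Op 4: b = realloc(b, 15) -> b = 11; heap: [0-10 ALLOC][11-25 ALLOC][26-45 FREE]
Op 5: free(a) -> (freed a); heap: [0-10 FREE][11-25 ALLOC][26-45 FREE]
Op 6: c = malloc(1) -> c = 0; heap: [0-0 ALLOC][1-10 FREE][11-25 ALLOC][26-45 FREE]
Op 7: free(c) -> (freed c); heap: [0-10 FREE][11-25 ALLOC][26-45 FREE]

Answer: [0-10 FREE][11-25 ALLOC][26-45 FREE]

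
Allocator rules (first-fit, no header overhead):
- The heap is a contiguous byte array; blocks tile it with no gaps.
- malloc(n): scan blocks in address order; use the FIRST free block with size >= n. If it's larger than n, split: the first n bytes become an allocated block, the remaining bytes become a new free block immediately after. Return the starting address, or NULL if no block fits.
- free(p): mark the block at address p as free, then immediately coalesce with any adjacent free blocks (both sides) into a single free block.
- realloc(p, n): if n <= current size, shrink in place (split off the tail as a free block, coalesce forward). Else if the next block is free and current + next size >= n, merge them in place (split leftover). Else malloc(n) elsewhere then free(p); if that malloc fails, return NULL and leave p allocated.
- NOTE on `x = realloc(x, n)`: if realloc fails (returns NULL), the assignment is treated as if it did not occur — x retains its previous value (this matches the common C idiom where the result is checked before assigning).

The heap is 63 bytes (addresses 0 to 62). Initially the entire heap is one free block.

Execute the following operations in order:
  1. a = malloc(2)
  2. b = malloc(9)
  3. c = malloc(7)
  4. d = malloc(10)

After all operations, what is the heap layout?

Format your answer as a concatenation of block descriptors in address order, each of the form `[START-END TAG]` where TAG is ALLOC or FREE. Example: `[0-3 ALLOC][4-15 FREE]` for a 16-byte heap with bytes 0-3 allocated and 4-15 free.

Op 1: a = malloc(2) -> a = 0; heap: [0-1 ALLOC][2-62 FREE]
Op 2: b = malloc(9) -> b = 2; heap: [0-1 ALLOC][2-10 ALLOC][11-62 FREE]
Op 3: c = malloc(7) -> c = 11; heap: [0-1 ALLOC][2-10 ALLOC][11-17 ALLOC][18-62 FREE]
Op 4: d = malloc(10) -> d = 18; heap: [0-1 ALLOC][2-10 ALLOC][11-17 ALLOC][18-27 ALLOC][28-62 FREE]

Answer: [0-1 ALLOC][2-10 ALLOC][11-17 ALLOC][18-27 ALLOC][28-62 FREE]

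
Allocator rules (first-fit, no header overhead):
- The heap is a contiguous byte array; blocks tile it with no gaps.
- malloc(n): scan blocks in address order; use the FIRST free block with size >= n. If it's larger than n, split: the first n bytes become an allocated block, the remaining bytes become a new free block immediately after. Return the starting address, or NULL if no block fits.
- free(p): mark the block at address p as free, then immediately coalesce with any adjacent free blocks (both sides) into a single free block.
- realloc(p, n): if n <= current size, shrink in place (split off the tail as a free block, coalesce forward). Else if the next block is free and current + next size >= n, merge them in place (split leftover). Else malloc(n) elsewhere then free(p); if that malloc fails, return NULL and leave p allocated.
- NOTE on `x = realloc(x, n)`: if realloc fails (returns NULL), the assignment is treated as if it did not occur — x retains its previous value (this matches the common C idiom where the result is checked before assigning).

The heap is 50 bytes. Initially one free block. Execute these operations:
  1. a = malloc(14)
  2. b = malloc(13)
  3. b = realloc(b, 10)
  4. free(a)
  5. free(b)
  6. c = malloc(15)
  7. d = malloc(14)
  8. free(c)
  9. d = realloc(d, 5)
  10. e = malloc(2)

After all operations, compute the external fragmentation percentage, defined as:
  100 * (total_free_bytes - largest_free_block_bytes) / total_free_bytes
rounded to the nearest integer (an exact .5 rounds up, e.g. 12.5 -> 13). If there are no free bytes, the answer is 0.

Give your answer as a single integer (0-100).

Answer: 30

Derivation:
Op 1: a = malloc(14) -> a = 0; heap: [0-13 ALLOC][14-49 FREE]
Op 2: b = malloc(13) -> b = 14; heap: [0-13 ALLOC][14-26 ALLOC][27-49 FREE]
Op 3: b = realloc(b, 10) -> b = 14; heap: [0-13 ALLOC][14-23 ALLOC][24-49 FREE]
Op 4: free(a) -> (freed a); heap: [0-13 FREE][14-23 ALLOC][24-49 FREE]
Op 5: free(b) -> (freed b); heap: [0-49 FREE]
Op 6: c = malloc(15) -> c = 0; heap: [0-14 ALLOC][15-49 FREE]
Op 7: d = malloc(14) -> d = 15; heap: [0-14 ALLOC][15-28 ALLOC][29-49 FREE]
Op 8: free(c) -> (freed c); heap: [0-14 FREE][15-28 ALLOC][29-49 FREE]
Op 9: d = realloc(d, 5) -> d = 15; heap: [0-14 FREE][15-19 ALLOC][20-49 FREE]
Op 10: e = malloc(2) -> e = 0; heap: [0-1 ALLOC][2-14 FREE][15-19 ALLOC][20-49 FREE]
Free blocks: [13 30] total_free=43 largest=30 -> 100*(43-30)/43 = 1300/43 ≈ 30.233 -> rounds to 30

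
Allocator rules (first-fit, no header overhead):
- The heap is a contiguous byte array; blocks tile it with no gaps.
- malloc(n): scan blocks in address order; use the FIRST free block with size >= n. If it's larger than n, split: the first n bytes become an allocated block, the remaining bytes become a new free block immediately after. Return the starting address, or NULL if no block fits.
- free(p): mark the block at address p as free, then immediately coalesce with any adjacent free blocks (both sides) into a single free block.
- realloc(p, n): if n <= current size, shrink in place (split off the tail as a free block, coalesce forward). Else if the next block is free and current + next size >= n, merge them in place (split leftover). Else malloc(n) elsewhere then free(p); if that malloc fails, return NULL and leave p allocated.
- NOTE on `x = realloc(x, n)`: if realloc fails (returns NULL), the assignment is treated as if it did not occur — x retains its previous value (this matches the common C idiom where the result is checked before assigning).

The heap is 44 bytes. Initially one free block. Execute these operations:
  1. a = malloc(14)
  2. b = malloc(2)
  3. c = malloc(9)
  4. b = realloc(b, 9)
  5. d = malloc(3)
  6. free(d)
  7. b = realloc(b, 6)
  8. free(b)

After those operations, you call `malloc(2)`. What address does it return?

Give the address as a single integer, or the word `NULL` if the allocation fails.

Op 1: a = malloc(14) -> a = 0; heap: [0-13 ALLOC][14-43 FREE]
Op 2: b = malloc(2) -> b = 14; heap: [0-13 ALLOC][14-15 ALLOC][16-43 FREE]
Op 3: c = malloc(9) -> c = 16; heap: [0-13 ALLOC][14-15 ALLOC][16-24 ALLOC][25-43 FREE]
Op 4: b = realloc(b, 9) -> b = 25; heap: [0-13 ALLOC][14-15 FREE][16-24 ALLOC][25-33 ALLOC][34-43 FREE]
Op 5: d = malloc(3) -> d = 34; heap: [0-13 ALLOC][14-15 FREE][16-24 ALLOC][25-33 ALLOC][34-36 ALLOC][37-43 FREE]
Op 6: free(d) -> (freed d); heap: [0-13 ALLOC][14-15 FREE][16-24 ALLOC][25-33 ALLOC][34-43 FREE]
Op 7: b = realloc(b, 6) -> b = 25; heap: [0-13 ALLOC][14-15 FREE][16-24 ALLOC][25-30 ALLOC][31-43 FREE]
Op 8: free(b) -> (freed b); heap: [0-13 ALLOC][14-15 FREE][16-24 ALLOC][25-43 FREE]
malloc(2): first-fit scan over [0-13 ALLOC][14-15 FREE][16-24 ALLOC][25-43 FREE] -> 14

Answer: 14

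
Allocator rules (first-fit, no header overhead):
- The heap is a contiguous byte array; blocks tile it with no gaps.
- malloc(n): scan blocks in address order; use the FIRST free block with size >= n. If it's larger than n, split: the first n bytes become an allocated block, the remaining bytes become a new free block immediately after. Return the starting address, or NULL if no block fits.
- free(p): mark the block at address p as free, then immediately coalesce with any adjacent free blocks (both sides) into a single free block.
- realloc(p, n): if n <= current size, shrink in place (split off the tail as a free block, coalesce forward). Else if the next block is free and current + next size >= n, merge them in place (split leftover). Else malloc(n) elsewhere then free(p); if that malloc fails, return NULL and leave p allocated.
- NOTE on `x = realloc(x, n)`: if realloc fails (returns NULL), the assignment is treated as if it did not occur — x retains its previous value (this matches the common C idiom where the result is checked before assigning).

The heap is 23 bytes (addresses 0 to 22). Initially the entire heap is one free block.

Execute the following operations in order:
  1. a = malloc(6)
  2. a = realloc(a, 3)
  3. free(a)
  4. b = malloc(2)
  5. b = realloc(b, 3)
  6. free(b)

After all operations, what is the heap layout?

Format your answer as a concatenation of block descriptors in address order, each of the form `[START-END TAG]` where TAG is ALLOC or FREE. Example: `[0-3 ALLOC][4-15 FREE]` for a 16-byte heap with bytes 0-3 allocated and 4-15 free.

Op 1: a = malloc(6) -> a = 0; heap: [0-5 ALLOC][6-22 FREE]
Op 2: a = realloc(a, 3) -> a = 0; heap: [0-2 ALLOC][3-22 FREE]
Op 3: free(a) -> (freed a); heap: [0-22 FREE]
Op 4: b = malloc(2) -> b = 0; heap: [0-1 ALLOC][2-22 FREE]
Op 5: b = realloc(b, 3) -> b = 0; heap: [0-2 ALLOC][3-22 FREE]
Op 6: free(b) -> (freed b); heap: [0-22 FREE]

Answer: [0-22 FREE]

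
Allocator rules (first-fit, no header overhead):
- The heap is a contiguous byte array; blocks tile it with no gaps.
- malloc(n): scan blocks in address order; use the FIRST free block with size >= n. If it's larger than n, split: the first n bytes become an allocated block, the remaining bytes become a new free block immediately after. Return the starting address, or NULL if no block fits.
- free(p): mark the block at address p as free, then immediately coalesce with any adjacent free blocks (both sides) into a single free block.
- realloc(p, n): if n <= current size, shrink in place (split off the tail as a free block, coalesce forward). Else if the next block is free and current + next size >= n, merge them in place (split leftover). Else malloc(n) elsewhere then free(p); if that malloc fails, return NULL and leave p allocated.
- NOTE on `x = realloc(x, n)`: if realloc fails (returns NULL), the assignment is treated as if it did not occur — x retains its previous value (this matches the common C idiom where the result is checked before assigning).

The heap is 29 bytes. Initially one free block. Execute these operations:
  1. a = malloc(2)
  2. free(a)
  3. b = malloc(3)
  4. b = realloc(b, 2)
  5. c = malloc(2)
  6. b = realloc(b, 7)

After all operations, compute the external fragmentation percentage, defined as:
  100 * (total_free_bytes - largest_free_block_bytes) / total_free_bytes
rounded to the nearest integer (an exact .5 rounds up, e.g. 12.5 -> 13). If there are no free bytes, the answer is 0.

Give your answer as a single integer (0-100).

Answer: 10

Derivation:
Op 1: a = malloc(2) -> a = 0; heap: [0-1 ALLOC][2-28 FREE]
Op 2: free(a) -> (freed a); heap: [0-28 FREE]
Op 3: b = malloc(3) -> b = 0; heap: [0-2 ALLOC][3-28 FREE]
Op 4: b = realloc(b, 2) -> b = 0; heap: [0-1 ALLOC][2-28 FREE]
Op 5: c = malloc(2) -> c = 2; heap: [0-1 ALLOC][2-3 ALLOC][4-28 FREE]
Op 6: b = realloc(b, 7) -> b = 4; heap: [0-1 FREE][2-3 ALLOC][4-10 ALLOC][11-28 FREE]
Free blocks: [2 18] total_free=20 largest=18 -> 100*(20-18)/20 = 200/20 = 10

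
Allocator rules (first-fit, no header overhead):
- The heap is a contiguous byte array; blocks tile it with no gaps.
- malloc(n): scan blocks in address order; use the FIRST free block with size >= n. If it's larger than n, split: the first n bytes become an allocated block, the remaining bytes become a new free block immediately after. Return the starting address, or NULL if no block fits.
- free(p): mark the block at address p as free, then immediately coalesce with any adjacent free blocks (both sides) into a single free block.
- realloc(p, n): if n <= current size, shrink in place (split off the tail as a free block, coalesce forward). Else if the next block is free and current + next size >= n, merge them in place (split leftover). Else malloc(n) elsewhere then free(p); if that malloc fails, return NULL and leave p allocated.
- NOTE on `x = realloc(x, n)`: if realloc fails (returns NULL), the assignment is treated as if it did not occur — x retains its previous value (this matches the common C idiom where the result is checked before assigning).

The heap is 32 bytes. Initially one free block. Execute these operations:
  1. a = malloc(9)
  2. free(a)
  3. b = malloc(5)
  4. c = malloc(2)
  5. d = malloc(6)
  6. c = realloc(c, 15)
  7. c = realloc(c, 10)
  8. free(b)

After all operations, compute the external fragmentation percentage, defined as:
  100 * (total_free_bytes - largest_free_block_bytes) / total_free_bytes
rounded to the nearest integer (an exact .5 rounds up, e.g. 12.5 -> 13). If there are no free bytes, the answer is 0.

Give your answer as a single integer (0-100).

Answer: 44

Derivation:
Op 1: a = malloc(9) -> a = 0; heap: [0-8 ALLOC][9-31 FREE]
Op 2: free(a) -> (freed a); heap: [0-31 FREE]
Op 3: b = malloc(5) -> b = 0; heap: [0-4 ALLOC][5-31 FREE]
Op 4: c = malloc(2) -> c = 5; heap: [0-4 ALLOC][5-6 ALLOC][7-31 FREE]
Op 5: d = malloc(6) -> d = 7; heap: [0-4 ALLOC][5-6 ALLOC][7-12 ALLOC][13-31 FREE]
Op 6: c = realloc(c, 15) -> c = 13; heap: [0-4 ALLOC][5-6 FREE][7-12 ALLOC][13-27 ALLOC][28-31 FREE]
Op 7: c = realloc(c, 10) -> c = 13; heap: [0-4 ALLOC][5-6 FREE][7-12 ALLOC][13-22 ALLOC][23-31 FREE]
Op 8: free(b) -> (freed b); heap: [0-6 FREE][7-12 ALLOC][13-22 ALLOC][23-31 FREE]
Free blocks: [7 9] total_free=16 largest=9 -> 100*(16-9)/16 = 700/16 = 43.75 -> rounds to 44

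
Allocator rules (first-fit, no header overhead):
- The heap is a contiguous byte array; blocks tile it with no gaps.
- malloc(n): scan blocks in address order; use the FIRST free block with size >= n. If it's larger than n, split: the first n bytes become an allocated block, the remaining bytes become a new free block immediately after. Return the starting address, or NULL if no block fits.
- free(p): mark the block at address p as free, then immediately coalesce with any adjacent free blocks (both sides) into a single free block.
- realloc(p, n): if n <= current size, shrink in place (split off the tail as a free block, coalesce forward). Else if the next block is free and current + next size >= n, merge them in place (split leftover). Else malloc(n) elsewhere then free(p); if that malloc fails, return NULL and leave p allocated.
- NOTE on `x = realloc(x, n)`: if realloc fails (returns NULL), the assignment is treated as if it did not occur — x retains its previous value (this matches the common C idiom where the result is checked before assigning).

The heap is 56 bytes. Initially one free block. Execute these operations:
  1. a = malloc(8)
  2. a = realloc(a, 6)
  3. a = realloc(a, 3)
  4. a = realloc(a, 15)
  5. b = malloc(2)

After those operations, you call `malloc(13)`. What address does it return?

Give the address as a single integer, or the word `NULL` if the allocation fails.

Op 1: a = malloc(8) -> a = 0; heap: [0-7 ALLOC][8-55 FREE]
Op 2: a = realloc(a, 6) -> a = 0; heap: [0-5 ALLOC][6-55 FREE]
Op 3: a = realloc(a, 3) -> a = 0; heap: [0-2 ALLOC][3-55 FREE]
Op 4: a = realloc(a, 15) -> a = 0; heap: [0-14 ALLOC][15-55 FREE]
Op 5: b = malloc(2) -> b = 15; heap: [0-14 ALLOC][15-16 ALLOC][17-55 FREE]
malloc(13): first-fit scan over [0-14 ALLOC][15-16 ALLOC][17-55 FREE] -> 17

Answer: 17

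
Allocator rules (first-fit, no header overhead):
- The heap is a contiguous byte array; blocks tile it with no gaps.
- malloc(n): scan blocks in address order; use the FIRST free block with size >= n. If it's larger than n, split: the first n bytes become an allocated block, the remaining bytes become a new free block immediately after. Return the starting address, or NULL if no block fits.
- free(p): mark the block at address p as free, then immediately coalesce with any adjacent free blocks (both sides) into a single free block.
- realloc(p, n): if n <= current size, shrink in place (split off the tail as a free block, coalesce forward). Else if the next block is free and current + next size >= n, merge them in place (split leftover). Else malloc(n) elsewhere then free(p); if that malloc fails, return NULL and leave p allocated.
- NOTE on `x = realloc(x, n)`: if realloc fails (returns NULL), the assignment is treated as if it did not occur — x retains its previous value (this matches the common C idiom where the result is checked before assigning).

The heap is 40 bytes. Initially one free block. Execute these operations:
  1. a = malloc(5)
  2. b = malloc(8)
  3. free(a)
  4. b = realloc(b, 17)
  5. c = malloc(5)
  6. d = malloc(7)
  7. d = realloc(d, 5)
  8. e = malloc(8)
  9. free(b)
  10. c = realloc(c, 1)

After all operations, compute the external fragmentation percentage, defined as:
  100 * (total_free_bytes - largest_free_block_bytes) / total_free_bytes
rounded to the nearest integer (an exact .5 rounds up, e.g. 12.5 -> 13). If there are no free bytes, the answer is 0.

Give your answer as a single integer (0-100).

Op 1: a = malloc(5) -> a = 0; heap: [0-4 ALLOC][5-39 FREE]
Op 2: b = malloc(8) -> b = 5; heap: [0-4 ALLOC][5-12 ALLOC][13-39 FREE]
Op 3: free(a) -> (freed a); heap: [0-4 FREE][5-12 ALLOC][13-39 FREE]
Op 4: b = realloc(b, 17) -> b = 5; heap: [0-4 FREE][5-21 ALLOC][22-39 FREE]
Op 5: c = malloc(5) -> c = 0; heap: [0-4 ALLOC][5-21 ALLOC][22-39 FREE]
Op 6: d = malloc(7) -> d = 22; heap: [0-4 ALLOC][5-21 ALLOC][22-28 ALLOC][29-39 FREE]
Op 7: d = realloc(d, 5) -> d = 22; heap: [0-4 ALLOC][5-21 ALLOC][22-26 ALLOC][27-39 FREE]
Op 8: e = malloc(8) -> e = 27; heap: [0-4 ALLOC][5-21 ALLOC][22-26 ALLOC][27-34 ALLOC][35-39 FREE]
Op 9: free(b) -> (freed b); heap: [0-4 ALLOC][5-21 FREE][22-26 ALLOC][27-34 ALLOC][35-39 FREE]
Op 10: c = realloc(c, 1) -> c = 0; heap: [0-0 ALLOC][1-21 FREE][22-26 ALLOC][27-34 ALLOC][35-39 FREE]
Free blocks: [21 5] total_free=26 largest=21 -> 100*(26-21)/26 = 500/26 ≈ 19.231 -> rounds to 19

Answer: 19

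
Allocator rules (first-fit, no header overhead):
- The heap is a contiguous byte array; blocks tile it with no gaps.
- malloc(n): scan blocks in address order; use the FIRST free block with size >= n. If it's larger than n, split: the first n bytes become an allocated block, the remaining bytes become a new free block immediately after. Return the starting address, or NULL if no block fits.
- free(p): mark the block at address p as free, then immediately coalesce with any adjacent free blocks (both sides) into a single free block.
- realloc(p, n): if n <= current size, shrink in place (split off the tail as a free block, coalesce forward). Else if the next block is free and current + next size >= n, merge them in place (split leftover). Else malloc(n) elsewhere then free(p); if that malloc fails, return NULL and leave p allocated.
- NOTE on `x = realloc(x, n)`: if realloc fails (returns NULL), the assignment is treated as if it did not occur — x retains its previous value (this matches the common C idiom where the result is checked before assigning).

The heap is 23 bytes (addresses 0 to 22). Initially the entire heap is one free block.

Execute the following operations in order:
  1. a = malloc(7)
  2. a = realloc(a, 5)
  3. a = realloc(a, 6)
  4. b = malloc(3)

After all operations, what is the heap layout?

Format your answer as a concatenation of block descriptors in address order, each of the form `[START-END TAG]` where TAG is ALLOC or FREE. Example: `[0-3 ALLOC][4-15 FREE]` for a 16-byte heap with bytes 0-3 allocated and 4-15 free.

Answer: [0-5 ALLOC][6-8 ALLOC][9-22 FREE]

Derivation:
Op 1: a = malloc(7) -> a = 0; heap: [0-6 ALLOC][7-22 FREE]
Op 2: a = realloc(a, 5) -> a = 0; heap: [0-4 ALLOC][5-22 FREE]
Op 3: a = realloc(a, 6) -> a = 0; heap: [0-5 ALLOC][6-22 FREE]
Op 4: b = malloc(3) -> b = 6; heap: [0-5 ALLOC][6-8 ALLOC][9-22 FREE]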